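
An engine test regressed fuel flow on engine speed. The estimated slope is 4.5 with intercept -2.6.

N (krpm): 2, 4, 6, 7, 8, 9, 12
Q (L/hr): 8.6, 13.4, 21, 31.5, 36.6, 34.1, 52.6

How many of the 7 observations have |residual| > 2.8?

3

N=2: Q̂ = -2.6 + 4.5·2 = 6.4; r = 8.6 − 6.4 = 2.2
N=4: Q̂ = -2.6 + 4.5·4 = 15.4; r = 13.4 − 15.4 = -2
N=6: Q̂ = -2.6 + 4.5·6 = 24.4; r = 21 − 24.4 = -3.4
N=7: Q̂ = -2.6 + 4.5·7 = 28.9; r = 31.5 − 28.9 = 2.6
N=8: Q̂ = -2.6 + 4.5·8 = 33.4; r = 36.6 − 33.4 = 3.2
N=9: Q̂ = -2.6 + 4.5·9 = 37.9; r = 34.1 − 37.9 = -3.8
N=12: Q̂ = -2.6 + 4.5·12 = 51.4; r = 52.6 − 51.4 = 1.2
|r| > 2.8: N=6 (|r|=3.4), N=8 (|r|=3.2), N=9 (|r|=3.8) → 3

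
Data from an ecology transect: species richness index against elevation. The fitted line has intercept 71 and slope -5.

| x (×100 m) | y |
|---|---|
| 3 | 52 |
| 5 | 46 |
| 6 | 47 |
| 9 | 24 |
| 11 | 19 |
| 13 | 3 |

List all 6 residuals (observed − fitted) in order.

-4, 0, 6, -2, 3, -3

x=3: ŷ = 71 − 5·3 = 56; e = 52 − 56 = -4
x=5: ŷ = 71 − 5·5 = 46; e = 46 − 46 = 0
x=6: ŷ = 71 − 5·6 = 41; e = 47 − 41 = 6
x=9: ŷ = 71 − 5·9 = 26; e = 24 − 26 = -2
x=11: ŷ = 71 − 5·11 = 16; e = 19 − 16 = 3
x=13: ŷ = 71 − 5·13 = 6; e = 3 − 6 = -3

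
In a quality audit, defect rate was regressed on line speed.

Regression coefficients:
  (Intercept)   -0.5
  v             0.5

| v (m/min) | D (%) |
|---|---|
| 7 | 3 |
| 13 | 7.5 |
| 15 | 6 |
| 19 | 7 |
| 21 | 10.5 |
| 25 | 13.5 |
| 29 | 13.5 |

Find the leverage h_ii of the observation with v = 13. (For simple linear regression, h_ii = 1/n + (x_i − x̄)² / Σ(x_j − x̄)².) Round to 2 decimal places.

h = 0.23

v̄ = (7 + 13 + 15 + 19 + 21 + 25 + 29)/7 = 18.4286
Σ(v − v̄)² = 130.612 + 29.4694 + 11.7551 + 0.326531 + 6.61224 + 43.1837 + 111.755 = 333.714
h = 1/7 + (-5.42857)²/333.714 = 0.142857 + 0.0883072 = 0.23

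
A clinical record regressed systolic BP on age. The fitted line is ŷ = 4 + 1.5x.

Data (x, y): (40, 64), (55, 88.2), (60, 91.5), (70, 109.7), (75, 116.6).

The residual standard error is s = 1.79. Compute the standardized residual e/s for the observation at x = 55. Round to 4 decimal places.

ŷ = 4 + 1.5·55 = 86.5
e = 88.2 − 86.5 = 1.7
e/s = 1.7 / 1.79 = 0.9497

0.9497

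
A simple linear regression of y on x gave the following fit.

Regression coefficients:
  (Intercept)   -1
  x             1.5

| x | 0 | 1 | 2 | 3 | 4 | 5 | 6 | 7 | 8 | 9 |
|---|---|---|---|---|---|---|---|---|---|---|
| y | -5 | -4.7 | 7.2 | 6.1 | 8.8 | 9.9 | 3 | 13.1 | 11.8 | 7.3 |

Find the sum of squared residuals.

SSE = 168.48

x=0: ŷ = -1 + 1.5·0 = -1; e = -5 − (-1) = -4
x=1: ŷ = -1 + 1.5·1 = 0.5; e = -4.7 − 0.5 = -5.2
x=2: ŷ = -1 + 1.5·2 = 2; e = 7.2 − 2 = 5.2
x=3: ŷ = -1 + 1.5·3 = 3.5; e = 6.1 − 3.5 = 2.6
x=4: ŷ = -1 + 1.5·4 = 5; e = 8.8 − 5 = 3.8
x=5: ŷ = -1 + 1.5·5 = 6.5; e = 9.9 − 6.5 = 3.4
x=6: ŷ = -1 + 1.5·6 = 8; e = 3 − 8 = -5
x=7: ŷ = -1 + 1.5·7 = 9.5; e = 13.1 − 9.5 = 3.6
x=8: ŷ = -1 + 1.5·8 = 11; e = 11.8 − 11 = 0.8
x=9: ŷ = -1 + 1.5·9 = 12.5; e = 7.3 − 12.5 = -5.2
SSE = 16 + 27.04 + 27.04 + 6.76 + 14.44 + 11.56 + 25 + 12.96 + 0.64 + 27.04 = 168.48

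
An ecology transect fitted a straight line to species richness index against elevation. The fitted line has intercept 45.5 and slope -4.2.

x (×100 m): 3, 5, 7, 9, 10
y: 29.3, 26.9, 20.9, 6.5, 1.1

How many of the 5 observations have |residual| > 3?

x=3: ŷ = 45.5 − 4.2·3 = 32.9; r = 29.3 − 32.9 = -3.6
x=5: ŷ = 45.5 − 4.2·5 = 24.5; r = 26.9 − 24.5 = 2.4
x=7: ŷ = 45.5 − 4.2·7 = 16.1; r = 20.9 − 16.1 = 4.8
x=9: ŷ = 45.5 − 4.2·9 = 7.7; r = 6.5 − 7.7 = -1.2
x=10: ŷ = 45.5 − 4.2·10 = 3.5; r = 1.1 − 3.5 = -2.4
|r| > 3: x=3 (|r|=3.6), x=7 (|r|=4.8) → 2

2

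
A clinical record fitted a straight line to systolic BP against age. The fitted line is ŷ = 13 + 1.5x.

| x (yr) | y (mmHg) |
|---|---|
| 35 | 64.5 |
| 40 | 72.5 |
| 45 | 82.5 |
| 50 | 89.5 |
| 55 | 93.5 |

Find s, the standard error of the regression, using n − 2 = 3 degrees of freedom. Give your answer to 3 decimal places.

x=35: ŷ = 13 + 1.5·35 = 65.5; e = 64.5 − 65.5 = -1
x=40: ŷ = 13 + 1.5·40 = 73; e = 72.5 − 73 = -0.5
x=45: ŷ = 13 + 1.5·45 = 80.5; e = 82.5 − 80.5 = 2
x=50: ŷ = 13 + 1.5·50 = 88; e = 89.5 − 88 = 1.5
x=55: ŷ = 13 + 1.5·55 = 95.5; e = 93.5 − 95.5 = -2
SSE = 1 + 0.25 + 4 + 2.25 + 4 = 11.5
s = √(11.5/3) = √3.83333 ≈ 1.958

s = 1.958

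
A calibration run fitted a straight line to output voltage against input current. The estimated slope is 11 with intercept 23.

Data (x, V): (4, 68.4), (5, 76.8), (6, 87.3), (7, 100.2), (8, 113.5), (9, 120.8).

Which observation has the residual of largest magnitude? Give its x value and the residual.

x=4: ŷ = 23 + 11·4 = 67; e = 68.4 − 67 = 1.4
x=5: ŷ = 23 + 11·5 = 78; e = 76.8 − 78 = -1.2
x=6: ŷ = 23 + 11·6 = 89; e = 87.3 − 89 = -1.7
x=7: ŷ = 23 + 11·7 = 100; e = 100.2 − 100 = 0.2
x=8: ŷ = 23 + 11·8 = 111; e = 113.5 − 111 = 2.5
x=9: ŷ = 23 + 11·9 = 122; e = 120.8 − 122 = -1.2
Largest |e| is 2.5 at x = 8, residual 2.5.

x = 8, e = 2.5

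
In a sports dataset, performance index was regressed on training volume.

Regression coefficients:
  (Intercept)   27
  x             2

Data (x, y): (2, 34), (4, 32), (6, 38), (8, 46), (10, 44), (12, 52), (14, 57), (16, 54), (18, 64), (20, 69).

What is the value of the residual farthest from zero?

e = -5

x=2: ŷ = 27 + 2·2 = 31; e = 34 − 31 = 3
x=4: ŷ = 27 + 2·4 = 35; e = 32 − 35 = -3
x=6: ŷ = 27 + 2·6 = 39; e = 38 − 39 = -1
x=8: ŷ = 27 + 2·8 = 43; e = 46 − 43 = 3
x=10: ŷ = 27 + 2·10 = 47; e = 44 − 47 = -3
x=12: ŷ = 27 + 2·12 = 51; e = 52 − 51 = 1
x=14: ŷ = 27 + 2·14 = 55; e = 57 − 55 = 2
x=16: ŷ = 27 + 2·16 = 59; e = 54 − 59 = -5
x=18: ŷ = 27 + 2·18 = 63; e = 64 − 63 = 1
x=20: ŷ = 27 + 2·20 = 67; e = 69 − 67 = 2
Largest |e| is 5 at x = 16, residual -5.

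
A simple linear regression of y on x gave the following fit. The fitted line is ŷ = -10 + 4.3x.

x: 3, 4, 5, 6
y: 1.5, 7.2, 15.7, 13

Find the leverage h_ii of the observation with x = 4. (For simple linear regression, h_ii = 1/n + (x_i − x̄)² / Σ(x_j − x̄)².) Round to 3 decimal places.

x̄ = (3 + 4 + 5 + 6)/4 = 4.5
Σ(x − x̄)² = 2.25 + 0.25 + 0.25 + 2.25 = 5
h = 1/4 + (-0.5)²/5 = 0.25 + 0.05 = 0.300

h = 0.300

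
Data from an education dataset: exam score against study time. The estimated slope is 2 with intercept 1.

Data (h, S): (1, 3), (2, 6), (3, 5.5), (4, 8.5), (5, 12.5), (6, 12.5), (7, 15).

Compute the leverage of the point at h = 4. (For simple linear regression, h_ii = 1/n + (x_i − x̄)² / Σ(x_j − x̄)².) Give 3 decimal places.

h̄ = (1 + 2 + 3 + 4 + 5 + 6 + 7)/7 = 4
Σ(h − h̄)² = 9 + 4 + 1 + 0 + 1 + 4 + 9 = 28
h = 1/7 + (0)²/28 = 0.142857 + 0 = 0.143

h = 0.143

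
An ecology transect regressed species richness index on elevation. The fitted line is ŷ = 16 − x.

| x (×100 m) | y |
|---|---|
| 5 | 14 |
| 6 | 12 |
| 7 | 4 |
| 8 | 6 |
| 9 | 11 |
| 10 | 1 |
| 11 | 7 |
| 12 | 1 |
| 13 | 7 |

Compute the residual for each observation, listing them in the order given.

x=5: ŷ = 16 − 5 = 11; r = 14 − 11 = 3
x=6: ŷ = 16 − 6 = 10; r = 12 − 10 = 2
x=7: ŷ = 16 − 7 = 9; r = 4 − 9 = -5
x=8: ŷ = 16 − 8 = 8; r = 6 − 8 = -2
x=9: ŷ = 16 − 9 = 7; r = 11 − 7 = 4
x=10: ŷ = 16 − 10 = 6; r = 1 − 6 = -5
x=11: ŷ = 16 − 11 = 5; r = 7 − 5 = 2
x=12: ŷ = 16 − 12 = 4; r = 1 − 4 = -3
x=13: ŷ = 16 − 13 = 3; r = 7 − 3 = 4

3, 2, -5, -2, 4, -5, 2, -3, 4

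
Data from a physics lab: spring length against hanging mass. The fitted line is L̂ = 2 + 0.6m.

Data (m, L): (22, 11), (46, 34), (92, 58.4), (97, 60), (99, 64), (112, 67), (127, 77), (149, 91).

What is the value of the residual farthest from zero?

r = 4.4

m=22: L̂ = 2 + 0.6·22 = 15.2; r = 11 − 15.2 = -4.2
m=46: L̂ = 2 + 0.6·46 = 29.6; r = 34 − 29.6 = 4.4
m=92: L̂ = 2 + 0.6·92 = 57.2; r = 58.4 − 57.2 = 1.2
m=97: L̂ = 2 + 0.6·97 = 60.2; r = 60 − 60.2 = -0.2
m=99: L̂ = 2 + 0.6·99 = 61.4; r = 64 − 61.4 = 2.6
m=112: L̂ = 2 + 0.6·112 = 69.2; r = 67 − 69.2 = -2.2
m=127: L̂ = 2 + 0.6·127 = 78.2; r = 77 − 78.2 = -1.2
m=149: L̂ = 2 + 0.6·149 = 91.4; r = 91 − 91.4 = -0.4
Largest |r| is 4.4 at m = 46, residual 4.4.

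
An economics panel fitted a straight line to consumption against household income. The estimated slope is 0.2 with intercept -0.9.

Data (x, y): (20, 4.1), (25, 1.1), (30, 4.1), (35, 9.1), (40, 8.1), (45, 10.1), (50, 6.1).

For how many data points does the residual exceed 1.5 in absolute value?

x=20: ŷ = -0.9 + 0.2·20 = 3.1; e = 4.1 − 3.1 = 1
x=25: ŷ = -0.9 + 0.2·25 = 4.1; e = 1.1 − 4.1 = -3
x=30: ŷ = -0.9 + 0.2·30 = 5.1; e = 4.1 − 5.1 = -1
x=35: ŷ = -0.9 + 0.2·35 = 6.1; e = 9.1 − 6.1 = 3
x=40: ŷ = -0.9 + 0.2·40 = 7.1; e = 8.1 − 7.1 = 1
x=45: ŷ = -0.9 + 0.2·45 = 8.1; e = 10.1 − 8.1 = 2
x=50: ŷ = -0.9 + 0.2·50 = 9.1; e = 6.1 − 9.1 = -3
|e| > 1.5: x=25 (|e|=3), x=35 (|e|=3), x=45 (|e|=2), x=50 (|e|=3) → 4

4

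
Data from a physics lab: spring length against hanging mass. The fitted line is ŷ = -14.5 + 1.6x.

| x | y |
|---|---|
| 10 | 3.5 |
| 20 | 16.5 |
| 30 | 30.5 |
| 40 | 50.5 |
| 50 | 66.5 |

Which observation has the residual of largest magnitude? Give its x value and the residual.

x=10: ŷ = -14.5 + 1.6·10 = 1.5; e = 3.5 − 1.5 = 2
x=20: ŷ = -14.5 + 1.6·20 = 17.5; e = 16.5 − 17.5 = -1
x=30: ŷ = -14.5 + 1.6·30 = 33.5; e = 30.5 − 33.5 = -3
x=40: ŷ = -14.5 + 1.6·40 = 49.5; e = 50.5 − 49.5 = 1
x=50: ŷ = -14.5 + 1.6·50 = 65.5; e = 66.5 − 65.5 = 1
Largest |e| is 3 at x = 30, residual -3.

x = 30, e = -3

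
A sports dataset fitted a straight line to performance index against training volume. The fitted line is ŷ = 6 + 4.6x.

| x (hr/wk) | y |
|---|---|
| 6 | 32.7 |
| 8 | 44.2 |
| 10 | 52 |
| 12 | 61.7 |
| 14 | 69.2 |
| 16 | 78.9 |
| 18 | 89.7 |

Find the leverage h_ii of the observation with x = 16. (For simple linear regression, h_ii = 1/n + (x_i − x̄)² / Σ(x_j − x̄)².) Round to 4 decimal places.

h = 0.2857

x̄ = (6 + 8 + 10 + 12 + 14 + 16 + 18)/7 = 12
Σ(x − x̄)² = 36 + 16 + 4 + 0 + 4 + 16 + 36 = 112
h = 1/7 + (4)²/112 = 0.142857 + 0.142857 = 0.2857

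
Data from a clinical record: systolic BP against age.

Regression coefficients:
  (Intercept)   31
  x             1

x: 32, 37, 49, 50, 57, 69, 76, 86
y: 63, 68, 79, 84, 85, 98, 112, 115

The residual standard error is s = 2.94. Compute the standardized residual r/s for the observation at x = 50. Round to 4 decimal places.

1.0204

ŷ = 31 + 50 = 81
r = 84 − 81 = 3
r/s = 3 / 2.94 = 1.0204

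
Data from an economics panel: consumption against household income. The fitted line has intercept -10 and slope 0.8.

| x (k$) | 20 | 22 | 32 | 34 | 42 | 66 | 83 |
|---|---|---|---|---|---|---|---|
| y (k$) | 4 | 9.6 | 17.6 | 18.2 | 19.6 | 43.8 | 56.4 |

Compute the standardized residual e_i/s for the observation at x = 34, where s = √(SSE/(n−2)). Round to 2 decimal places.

0.41

x=20: ŷ = -10 + 0.8·20 = 6; e = 4 − 6 = -2
x=22: ŷ = -10 + 0.8·22 = 7.6; e = 9.6 − 7.6 = 2
x=32: ŷ = -10 + 0.8·32 = 15.6; e = 17.6 − 15.6 = 2
x=34: ŷ = -10 + 0.8·34 = 17.2; e = 18.2 − 17.2 = 1
x=42: ŷ = -10 + 0.8·42 = 23.6; e = 19.6 − 23.6 = -4
x=66: ŷ = -10 + 0.8·66 = 42.8; e = 43.8 − 42.8 = 1
x=83: ŷ = -10 + 0.8·83 = 56.4; e = 56.4 − 56.4 = 0
SSE = 4 + 4 + 4 + 1 + 16 + 1 + 0 = 30
s = √(30/5) = 2.44949
e/s = 1 / 2.44949 = 0.41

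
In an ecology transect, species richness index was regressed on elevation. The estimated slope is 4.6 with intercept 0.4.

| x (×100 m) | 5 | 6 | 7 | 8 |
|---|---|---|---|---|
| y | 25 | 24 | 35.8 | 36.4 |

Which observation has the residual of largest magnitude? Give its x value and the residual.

x=5: ŷ = 0.4 + 4.6·5 = 23.4; e = 25 − 23.4 = 1.6
x=6: ŷ = 0.4 + 4.6·6 = 28; e = 24 − 28 = -4
x=7: ŷ = 0.4 + 4.6·7 = 32.6; e = 35.8 − 32.6 = 3.2
x=8: ŷ = 0.4 + 4.6·8 = 37.2; e = 36.4 − 37.2 = -0.8
Largest |e| is 4 at x = 6, residual -4.

x = 6, e = -4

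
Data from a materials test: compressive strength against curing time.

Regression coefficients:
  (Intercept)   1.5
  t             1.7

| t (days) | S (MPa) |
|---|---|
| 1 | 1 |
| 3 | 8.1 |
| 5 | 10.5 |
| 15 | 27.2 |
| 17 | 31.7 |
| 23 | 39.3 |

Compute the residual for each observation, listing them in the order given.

t=1: Ŝ = 1.5 + 1.7·1 = 3.2; r = 1 − 3.2 = -2.2
t=3: Ŝ = 1.5 + 1.7·3 = 6.6; r = 8.1 − 6.6 = 1.5
t=5: Ŝ = 1.5 + 1.7·5 = 10; r = 10.5 − 10 = 0.5
t=15: Ŝ = 1.5 + 1.7·15 = 27; r = 27.2 − 27 = 0.2
t=17: Ŝ = 1.5 + 1.7·17 = 30.4; r = 31.7 − 30.4 = 1.3
t=23: Ŝ = 1.5 + 1.7·23 = 40.6; r = 39.3 − 40.6 = -1.3

-2.2, 1.5, 0.5, 0.2, 1.3, -1.3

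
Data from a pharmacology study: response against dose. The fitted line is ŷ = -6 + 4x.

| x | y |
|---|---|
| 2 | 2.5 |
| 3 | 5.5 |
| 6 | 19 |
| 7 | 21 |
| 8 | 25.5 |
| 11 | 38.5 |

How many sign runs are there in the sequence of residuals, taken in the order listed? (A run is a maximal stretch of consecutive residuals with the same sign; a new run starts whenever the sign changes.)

x=2: ŷ = -6 + 4·2 = 2; r = 2.5 − 2 = 0.5
x=3: ŷ = -6 + 4·3 = 6; r = 5.5 − 6 = -0.5
x=6: ŷ = -6 + 4·6 = 18; r = 19 − 18 = 1
x=7: ŷ = -6 + 4·7 = 22; r = 21 − 22 = -1
x=8: ŷ = -6 + 4·8 = 26; r = 25.5 − 26 = -0.5
x=11: ŷ = -6 + 4·11 = 38; r = 38.5 − 38 = 0.5
Signs: + − + − − +
Runs: +×1, −×1, +×1, −×2, +×1 → 5

5 runs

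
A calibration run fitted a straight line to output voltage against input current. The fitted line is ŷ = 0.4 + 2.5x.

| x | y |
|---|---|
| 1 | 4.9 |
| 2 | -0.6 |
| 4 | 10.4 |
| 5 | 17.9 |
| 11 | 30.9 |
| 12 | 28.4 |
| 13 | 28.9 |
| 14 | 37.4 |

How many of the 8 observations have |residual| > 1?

x=1: ŷ = 0.4 + 2.5·1 = 2.9; e = 4.9 − 2.9 = 2
x=2: ŷ = 0.4 + 2.5·2 = 5.4; e = -0.6 − 5.4 = -6
x=4: ŷ = 0.4 + 2.5·4 = 10.4; e = 10.4 − 10.4 = 0
x=5: ŷ = 0.4 + 2.5·5 = 12.9; e = 17.9 − 12.9 = 5
x=11: ŷ = 0.4 + 2.5·11 = 27.9; e = 30.9 − 27.9 = 3
x=12: ŷ = 0.4 + 2.5·12 = 30.4; e = 28.4 − 30.4 = -2
x=13: ŷ = 0.4 + 2.5·13 = 32.9; e = 28.9 − 32.9 = -4
x=14: ŷ = 0.4 + 2.5·14 = 35.4; e = 37.4 − 35.4 = 2
|e| > 1: x=1 (|e|=2), x=2 (|e|=6), x=5 (|e|=5), x=11 (|e|=3), x=12 (|e|=2), x=13 (|e|=4), x=14 (|e|=2) → 7

7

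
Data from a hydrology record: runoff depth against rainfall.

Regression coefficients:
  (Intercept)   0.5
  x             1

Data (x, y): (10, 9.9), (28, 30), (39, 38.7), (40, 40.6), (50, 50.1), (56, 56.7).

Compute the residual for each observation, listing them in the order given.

x=10: ŷ = 0.5 + 10 = 10.5; e = 9.9 − 10.5 = -0.6
x=28: ŷ = 0.5 + 28 = 28.5; e = 30 − 28.5 = 1.5
x=39: ŷ = 0.5 + 39 = 39.5; e = 38.7 − 39.5 = -0.8
x=40: ŷ = 0.5 + 40 = 40.5; e = 40.6 − 40.5 = 0.1
x=50: ŷ = 0.5 + 50 = 50.5; e = 50.1 − 50.5 = -0.4
x=56: ŷ = 0.5 + 56 = 56.5; e = 56.7 − 56.5 = 0.2

-0.6, 1.5, -0.8, 0.1, -0.4, 0.2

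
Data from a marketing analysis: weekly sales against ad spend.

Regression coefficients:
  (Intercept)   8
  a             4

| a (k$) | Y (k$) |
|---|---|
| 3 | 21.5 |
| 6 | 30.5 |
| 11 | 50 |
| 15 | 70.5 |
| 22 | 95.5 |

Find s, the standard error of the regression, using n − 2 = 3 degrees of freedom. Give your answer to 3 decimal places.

s = 2.236

a=3: ŷ = 8 + 4·3 = 20; e = 21.5 − 20 = 1.5
a=6: ŷ = 8 + 4·6 = 32; e = 30.5 − 32 = -1.5
a=11: ŷ = 8 + 4·11 = 52; e = 50 − 52 = -2
a=15: ŷ = 8 + 4·15 = 68; e = 70.5 − 68 = 2.5
a=22: ŷ = 8 + 4·22 = 96; e = 95.5 − 96 = -0.5
SSE = 2.25 + 2.25 + 4 + 6.25 + 0.25 = 15
s = √(15/3) = √5 ≈ 2.236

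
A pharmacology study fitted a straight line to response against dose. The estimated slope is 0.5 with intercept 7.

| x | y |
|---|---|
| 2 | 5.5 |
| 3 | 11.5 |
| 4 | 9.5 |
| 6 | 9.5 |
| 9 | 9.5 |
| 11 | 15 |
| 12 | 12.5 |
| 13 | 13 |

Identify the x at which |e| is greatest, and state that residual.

x=2: ŷ = 7 + 0.5·2 = 8; e = 5.5 − 8 = -2.5
x=3: ŷ = 7 + 0.5·3 = 8.5; e = 11.5 − 8.5 = 3
x=4: ŷ = 7 + 0.5·4 = 9; e = 9.5 − 9 = 0.5
x=6: ŷ = 7 + 0.5·6 = 10; e = 9.5 − 10 = -0.5
x=9: ŷ = 7 + 0.5·9 = 11.5; e = 9.5 − 11.5 = -2
x=11: ŷ = 7 + 0.5·11 = 12.5; e = 15 − 12.5 = 2.5
x=12: ŷ = 7 + 0.5·12 = 13; e = 12.5 − 13 = -0.5
x=13: ŷ = 7 + 0.5·13 = 13.5; e = 13 − 13.5 = -0.5
Largest |e| is 3 at x = 3, residual 3.

x = 3, e = 3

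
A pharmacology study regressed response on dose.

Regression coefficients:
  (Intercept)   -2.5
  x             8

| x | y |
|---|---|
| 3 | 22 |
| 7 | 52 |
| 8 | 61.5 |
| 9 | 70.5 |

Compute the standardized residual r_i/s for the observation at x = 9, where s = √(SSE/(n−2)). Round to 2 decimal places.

0.76

x=3: ŷ = -2.5 + 8·3 = 21.5; r = 22 − 21.5 = 0.5
x=7: ŷ = -2.5 + 8·7 = 53.5; r = 52 − 53.5 = -1.5
x=8: ŷ = -2.5 + 8·8 = 61.5; r = 61.5 − 61.5 = 0
x=9: ŷ = -2.5 + 8·9 = 69.5; r = 70.5 − 69.5 = 1
SSE = 0.25 + 2.25 + 0 + 1 = 3.5
s = √(3.5/2) = 1.32288
r/s = 1 / 1.32288 = 0.76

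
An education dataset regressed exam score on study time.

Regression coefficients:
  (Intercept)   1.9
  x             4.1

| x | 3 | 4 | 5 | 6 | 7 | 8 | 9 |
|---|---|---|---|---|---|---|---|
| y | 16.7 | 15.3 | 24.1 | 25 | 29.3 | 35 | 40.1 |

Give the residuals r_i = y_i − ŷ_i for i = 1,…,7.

2.5, -3, 1.7, -1.5, -1.3, 0.3, 1.3

x=3: ŷ = 1.9 + 4.1·3 = 14.2; r = 16.7 − 14.2 = 2.5
x=4: ŷ = 1.9 + 4.1·4 = 18.3; r = 15.3 − 18.3 = -3
x=5: ŷ = 1.9 + 4.1·5 = 22.4; r = 24.1 − 22.4 = 1.7
x=6: ŷ = 1.9 + 4.1·6 = 26.5; r = 25 − 26.5 = -1.5
x=7: ŷ = 1.9 + 4.1·7 = 30.6; r = 29.3 − 30.6 = -1.3
x=8: ŷ = 1.9 + 4.1·8 = 34.7; r = 35 − 34.7 = 0.3
x=9: ŷ = 1.9 + 4.1·9 = 38.8; r = 40.1 − 38.8 = 1.3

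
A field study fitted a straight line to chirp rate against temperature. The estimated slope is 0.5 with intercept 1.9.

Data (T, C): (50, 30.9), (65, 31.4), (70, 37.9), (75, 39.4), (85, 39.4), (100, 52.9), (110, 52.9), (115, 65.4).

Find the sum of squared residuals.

T=50: Ĉ = 1.9 + 0.5·50 = 26.9; e = 30.9 − 26.9 = 4
T=65: Ĉ = 1.9 + 0.5·65 = 34.4; e = 31.4 − 34.4 = -3
T=70: Ĉ = 1.9 + 0.5·70 = 36.9; e = 37.9 − 36.9 = 1
T=75: Ĉ = 1.9 + 0.5·75 = 39.4; e = 39.4 − 39.4 = 0
T=85: Ĉ = 1.9 + 0.5·85 = 44.4; e = 39.4 − 44.4 = -5
T=100: Ĉ = 1.9 + 0.5·100 = 51.9; e = 52.9 − 51.9 = 1
T=110: Ĉ = 1.9 + 0.5·110 = 56.9; e = 52.9 − 56.9 = -4
T=115: Ĉ = 1.9 + 0.5·115 = 59.4; e = 65.4 − 59.4 = 6
SSE = 16 + 9 + 1 + 0 + 25 + 1 + 16 + 36 = 104

SSE = 104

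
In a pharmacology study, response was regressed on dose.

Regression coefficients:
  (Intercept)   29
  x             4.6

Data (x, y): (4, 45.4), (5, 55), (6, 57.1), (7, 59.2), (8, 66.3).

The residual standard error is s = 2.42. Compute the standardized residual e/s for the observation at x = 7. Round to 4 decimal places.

ŷ = 29 + 4.6·7 = 61.2
e = 59.2 − 61.2 = -2
e/s = -2 / 2.42 = -0.8264

-0.8264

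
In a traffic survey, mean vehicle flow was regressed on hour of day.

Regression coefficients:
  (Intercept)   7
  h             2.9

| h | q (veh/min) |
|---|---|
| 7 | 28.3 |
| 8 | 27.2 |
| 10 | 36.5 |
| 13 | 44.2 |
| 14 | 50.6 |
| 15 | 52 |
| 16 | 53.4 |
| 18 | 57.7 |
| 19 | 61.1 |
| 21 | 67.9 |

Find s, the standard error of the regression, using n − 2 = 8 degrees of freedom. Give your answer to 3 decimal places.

h=7: ŷ = 7 + 2.9·7 = 27.3; e = 28.3 − 27.3 = 1
h=8: ŷ = 7 + 2.9·8 = 30.2; e = 27.2 − 30.2 = -3
h=10: ŷ = 7 + 2.9·10 = 36; e = 36.5 − 36 = 0.5
h=13: ŷ = 7 + 2.9·13 = 44.7; e = 44.2 − 44.7 = -0.5
h=14: ŷ = 7 + 2.9·14 = 47.6; e = 50.6 − 47.6 = 3
h=15: ŷ = 7 + 2.9·15 = 50.5; e = 52 − 50.5 = 1.5
h=16: ŷ = 7 + 2.9·16 = 53.4; e = 53.4 − 53.4 = 0
h=18: ŷ = 7 + 2.9·18 = 59.2; e = 57.7 − 59.2 = -1.5
h=19: ŷ = 7 + 2.9·19 = 62.1; e = 61.1 − 62.1 = -1
h=21: ŷ = 7 + 2.9·21 = 67.9; e = 67.9 − 67.9 = 0
SSE = 1 + 9 + 0.25 + 0.25 + 9 + 2.25 + 0 + 2.25 + 1 + 0 = 25
s = √(25/8) = √3.125 ≈ 1.768

s = 1.768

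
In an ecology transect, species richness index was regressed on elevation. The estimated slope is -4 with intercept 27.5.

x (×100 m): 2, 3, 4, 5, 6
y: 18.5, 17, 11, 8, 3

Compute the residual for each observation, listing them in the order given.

-1, 1.5, -0.5, 0.5, -0.5

x=2: ŷ = 27.5 − 4·2 = 19.5; e = 18.5 − 19.5 = -1
x=3: ŷ = 27.5 − 4·3 = 15.5; e = 17 − 15.5 = 1.5
x=4: ŷ = 27.5 − 4·4 = 11.5; e = 11 − 11.5 = -0.5
x=5: ŷ = 27.5 − 4·5 = 7.5; e = 8 − 7.5 = 0.5
x=6: ŷ = 27.5 − 4·6 = 3.5; e = 3 − 3.5 = -0.5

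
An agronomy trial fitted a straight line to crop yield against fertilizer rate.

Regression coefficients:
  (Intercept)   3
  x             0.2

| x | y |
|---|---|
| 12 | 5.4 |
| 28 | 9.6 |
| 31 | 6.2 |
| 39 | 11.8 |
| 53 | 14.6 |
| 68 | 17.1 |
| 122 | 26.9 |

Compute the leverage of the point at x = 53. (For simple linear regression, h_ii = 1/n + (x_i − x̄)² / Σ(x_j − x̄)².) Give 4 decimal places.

x̄ = (12 + 28 + 31 + 39 + 53 + 68 + 122)/7 = 50.4286
Σ(x − x̄)² = 1476.76 + 503.041 + 377.469 + 130.612 + 6.61224 + 308.755 + 5122.47 = 7925.71
h = 1/7 + (2.57143)²/7925.71 = 0.142857 + 0.000834277 = 0.1437

h = 0.1437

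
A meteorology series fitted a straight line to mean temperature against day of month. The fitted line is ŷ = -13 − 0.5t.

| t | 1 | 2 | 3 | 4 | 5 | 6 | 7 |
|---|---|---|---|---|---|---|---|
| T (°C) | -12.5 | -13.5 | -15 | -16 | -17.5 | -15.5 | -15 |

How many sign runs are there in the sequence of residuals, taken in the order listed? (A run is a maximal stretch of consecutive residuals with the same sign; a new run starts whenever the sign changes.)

t=1: ŷ = -13 − 0.5·1 = -13.5; r = -12.5 − (-13.5) = 1
t=2: ŷ = -13 − 0.5·2 = -14; r = -13.5 − (-14) = 0.5
t=3: ŷ = -13 − 0.5·3 = -14.5; r = -15 − (-14.5) = -0.5
t=4: ŷ = -13 − 0.5·4 = -15; r = -16 − (-15) = -1
t=5: ŷ = -13 − 0.5·5 = -15.5; r = -17.5 − (-15.5) = -2
t=6: ŷ = -13 − 0.5·6 = -16; r = -15.5 − (-16) = 0.5
t=7: ŷ = -13 − 0.5·7 = -16.5; r = -15 − (-16.5) = 1.5
Signs: + + − − − + +
Runs: +×2, −×3, +×2 → 3

3 runs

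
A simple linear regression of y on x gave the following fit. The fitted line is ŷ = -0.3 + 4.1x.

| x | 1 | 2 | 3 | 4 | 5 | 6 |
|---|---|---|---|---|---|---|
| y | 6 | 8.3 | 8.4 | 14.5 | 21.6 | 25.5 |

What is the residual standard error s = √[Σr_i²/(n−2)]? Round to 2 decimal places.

x=1: ŷ = -0.3 + 4.1·1 = 3.8; r = 6 − 3.8 = 2.2
x=2: ŷ = -0.3 + 4.1·2 = 7.9; r = 8.3 − 7.9 = 0.4
x=3: ŷ = -0.3 + 4.1·3 = 12; r = 8.4 − 12 = -3.6
x=4: ŷ = -0.3 + 4.1·4 = 16.1; r = 14.5 − 16.1 = -1.6
x=5: ŷ = -0.3 + 4.1·5 = 20.2; r = 21.6 − 20.2 = 1.4
x=6: ŷ = -0.3 + 4.1·6 = 24.3; r = 25.5 − 24.3 = 1.2
SSE = 4.84 + 0.16 + 12.96 + 2.56 + 1.96 + 1.44 = 23.92
s = √(23.92/4) = √5.98 ≈ 2.45

s = 2.45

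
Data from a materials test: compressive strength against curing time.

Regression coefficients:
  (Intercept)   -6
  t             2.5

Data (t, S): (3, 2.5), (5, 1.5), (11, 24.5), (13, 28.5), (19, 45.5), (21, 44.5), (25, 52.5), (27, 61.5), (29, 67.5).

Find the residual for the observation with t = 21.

Ŝ = -6 + 2.5·21 = 46.5
r = 44.5 − 46.5 = -2

r = -2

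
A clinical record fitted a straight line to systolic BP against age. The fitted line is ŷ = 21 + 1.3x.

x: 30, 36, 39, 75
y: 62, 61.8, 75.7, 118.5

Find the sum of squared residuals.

SSE = 56

x=30: ŷ = 21 + 1.3·30 = 60; e = 62 − 60 = 2
x=36: ŷ = 21 + 1.3·36 = 67.8; e = 61.8 − 67.8 = -6
x=39: ŷ = 21 + 1.3·39 = 71.7; e = 75.7 − 71.7 = 4
x=75: ŷ = 21 + 1.3·75 = 118.5; e = 118.5 − 118.5 = 0
SSE = 4 + 36 + 16 + 0 = 56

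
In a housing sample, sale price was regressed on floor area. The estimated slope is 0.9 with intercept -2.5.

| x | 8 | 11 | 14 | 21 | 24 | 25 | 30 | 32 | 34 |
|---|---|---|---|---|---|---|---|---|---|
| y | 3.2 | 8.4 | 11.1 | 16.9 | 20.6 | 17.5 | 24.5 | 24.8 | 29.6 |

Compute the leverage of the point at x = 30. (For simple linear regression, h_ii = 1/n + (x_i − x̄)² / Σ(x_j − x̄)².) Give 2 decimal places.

h = 0.20

x̄ = (8 + 11 + 14 + 21 + 24 + 25 + 30 + 32 + 34)/9 = 22.1111
Σ(x − x̄)² = 199.123 + 123.457 + 65.7901 + 1.23457 + 3.5679 + 8.34568 + 62.2346 + 97.7901 + 141.346 = 702.889
h = 1/9 + (7.88889)²/702.889 = 0.111111 + 0.0885411 = 0.20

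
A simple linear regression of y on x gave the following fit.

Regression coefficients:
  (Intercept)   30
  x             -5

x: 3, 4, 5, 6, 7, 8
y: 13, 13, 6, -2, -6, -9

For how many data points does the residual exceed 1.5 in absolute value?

x=3: ŷ = 30 − 5·3 = 15; r = 13 − 15 = -2
x=4: ŷ = 30 − 5·4 = 10; r = 13 − 10 = 3
x=5: ŷ = 30 − 5·5 = 5; r = 6 − 5 = 1
x=6: ŷ = 30 − 5·6 = 0; r = -2 − 0 = -2
x=7: ŷ = 30 − 5·7 = -5; r = -6 − (-5) = -1
x=8: ŷ = 30 − 5·8 = -10; r = -9 − (-10) = 1
|r| > 1.5: x=3 (|r|=2), x=4 (|r|=3), x=6 (|r|=2) → 3

3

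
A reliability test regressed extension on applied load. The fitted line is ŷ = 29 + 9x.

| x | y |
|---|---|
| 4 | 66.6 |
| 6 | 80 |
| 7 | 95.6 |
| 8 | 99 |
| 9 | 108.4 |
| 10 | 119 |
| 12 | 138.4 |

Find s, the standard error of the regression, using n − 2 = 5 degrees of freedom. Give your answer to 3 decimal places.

s = 2.571

x=4: ŷ = 29 + 9·4 = 65; e = 66.6 − 65 = 1.6
x=6: ŷ = 29 + 9·6 = 83; e = 80 − 83 = -3
x=7: ŷ = 29 + 9·7 = 92; e = 95.6 − 92 = 3.6
x=8: ŷ = 29 + 9·8 = 101; e = 99 − 101 = -2
x=9: ŷ = 29 + 9·9 = 110; e = 108.4 − 110 = -1.6
x=10: ŷ = 29 + 9·10 = 119; e = 119 − 119 = 0
x=12: ŷ = 29 + 9·12 = 137; e = 138.4 − 137 = 1.4
SSE = 2.56 + 9 + 12.96 + 4 + 2.56 + 0 + 1.96 = 33.04
s = √(33.04/5) = √6.608 ≈ 2.571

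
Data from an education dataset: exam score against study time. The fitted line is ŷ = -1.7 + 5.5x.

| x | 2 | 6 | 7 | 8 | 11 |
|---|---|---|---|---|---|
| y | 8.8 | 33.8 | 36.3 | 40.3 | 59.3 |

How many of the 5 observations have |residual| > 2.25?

x=2: ŷ = -1.7 + 5.5·2 = 9.3; e = 8.8 − 9.3 = -0.5
x=6: ŷ = -1.7 + 5.5·6 = 31.3; e = 33.8 − 31.3 = 2.5
x=7: ŷ = -1.7 + 5.5·7 = 36.8; e = 36.3 − 36.8 = -0.5
x=8: ŷ = -1.7 + 5.5·8 = 42.3; e = 40.3 − 42.3 = -2
x=11: ŷ = -1.7 + 5.5·11 = 58.8; e = 59.3 − 58.8 = 0.5
|e| > 2.25: x=6 (|e|=2.5) → 1

1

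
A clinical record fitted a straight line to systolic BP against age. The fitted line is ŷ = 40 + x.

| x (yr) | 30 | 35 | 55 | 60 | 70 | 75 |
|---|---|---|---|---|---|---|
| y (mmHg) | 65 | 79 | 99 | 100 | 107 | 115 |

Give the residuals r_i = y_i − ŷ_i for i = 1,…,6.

x=30: ŷ = 40 + 30 = 70; r = 65 − 70 = -5
x=35: ŷ = 40 + 35 = 75; r = 79 − 75 = 4
x=55: ŷ = 40 + 55 = 95; r = 99 − 95 = 4
x=60: ŷ = 40 + 60 = 100; r = 100 − 100 = 0
x=70: ŷ = 40 + 70 = 110; r = 107 − 110 = -3
x=75: ŷ = 40 + 75 = 115; r = 115 − 115 = 0

-5, 4, 4, 0, -3, 0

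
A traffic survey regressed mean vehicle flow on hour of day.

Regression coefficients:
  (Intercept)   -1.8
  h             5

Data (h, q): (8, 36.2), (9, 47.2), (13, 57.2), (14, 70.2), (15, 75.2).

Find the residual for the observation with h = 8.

r = -2

ŷ = -1.8 + 5·8 = 38.2
r = 36.2 − 38.2 = -2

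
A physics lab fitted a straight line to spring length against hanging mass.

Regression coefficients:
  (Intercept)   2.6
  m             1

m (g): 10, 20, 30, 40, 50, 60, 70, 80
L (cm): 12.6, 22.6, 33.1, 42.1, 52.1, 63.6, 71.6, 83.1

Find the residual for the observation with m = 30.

L̂ = 2.6 + 30 = 32.6
e = 33.1 − 32.6 = 0.5

e = 0.5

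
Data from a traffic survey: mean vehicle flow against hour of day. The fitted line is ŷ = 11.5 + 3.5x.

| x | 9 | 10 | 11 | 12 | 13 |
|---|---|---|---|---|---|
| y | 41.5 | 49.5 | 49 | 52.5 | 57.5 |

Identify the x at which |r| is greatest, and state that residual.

x=9: ŷ = 11.5 + 3.5·9 = 43; r = 41.5 − 43 = -1.5
x=10: ŷ = 11.5 + 3.5·10 = 46.5; r = 49.5 − 46.5 = 3
x=11: ŷ = 11.5 + 3.5·11 = 50; r = 49 − 50 = -1
x=12: ŷ = 11.5 + 3.5·12 = 53.5; r = 52.5 − 53.5 = -1
x=13: ŷ = 11.5 + 3.5·13 = 57; r = 57.5 − 57 = 0.5
Largest |r| is 3 at x = 10, residual 3.

x = 10, r = 3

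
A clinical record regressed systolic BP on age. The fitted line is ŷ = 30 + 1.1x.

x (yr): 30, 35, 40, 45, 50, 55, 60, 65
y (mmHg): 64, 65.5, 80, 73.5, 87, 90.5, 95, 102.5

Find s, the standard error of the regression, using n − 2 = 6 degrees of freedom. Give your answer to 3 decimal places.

x=30: ŷ = 30 + 1.1·30 = 63; e = 64 − 63 = 1
x=35: ŷ = 30 + 1.1·35 = 68.5; e = 65.5 − 68.5 = -3
x=40: ŷ = 30 + 1.1·40 = 74; e = 80 − 74 = 6
x=45: ŷ = 30 + 1.1·45 = 79.5; e = 73.5 − 79.5 = -6
x=50: ŷ = 30 + 1.1·50 = 85; e = 87 − 85 = 2
x=55: ŷ = 30 + 1.1·55 = 90.5; e = 90.5 − 90.5 = 0
x=60: ŷ = 30 + 1.1·60 = 96; e = 95 − 96 = -1
x=65: ŷ = 30 + 1.1·65 = 101.5; e = 102.5 − 101.5 = 1
SSE = 1 + 9 + 36 + 36 + 4 + 0 + 1 + 1 = 88
s = √(88/6) = √14.6667 ≈ 3.830

s = 3.830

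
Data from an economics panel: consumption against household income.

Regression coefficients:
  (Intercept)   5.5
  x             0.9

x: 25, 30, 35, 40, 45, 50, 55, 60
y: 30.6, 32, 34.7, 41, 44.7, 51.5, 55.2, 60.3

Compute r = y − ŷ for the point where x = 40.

r = -0.5

ŷ = 5.5 + 0.9·40 = 41.5
r = 41 − 41.5 = -0.5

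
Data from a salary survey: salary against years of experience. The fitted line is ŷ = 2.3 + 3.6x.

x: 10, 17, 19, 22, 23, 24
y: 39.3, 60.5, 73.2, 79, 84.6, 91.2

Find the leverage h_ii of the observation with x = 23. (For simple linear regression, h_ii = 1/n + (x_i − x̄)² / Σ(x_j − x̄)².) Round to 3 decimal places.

h = 0.276

x̄ = (10 + 17 + 19 + 22 + 23 + 24)/6 = 19.1667
Σ(x − x̄)² = 84.0278 + 4.69444 + 0.0277778 + 8.02778 + 14.6944 + 23.3611 = 134.833
h = 1/6 + (3.83333)²/134.833 = 0.166667 + 0.108982 = 0.276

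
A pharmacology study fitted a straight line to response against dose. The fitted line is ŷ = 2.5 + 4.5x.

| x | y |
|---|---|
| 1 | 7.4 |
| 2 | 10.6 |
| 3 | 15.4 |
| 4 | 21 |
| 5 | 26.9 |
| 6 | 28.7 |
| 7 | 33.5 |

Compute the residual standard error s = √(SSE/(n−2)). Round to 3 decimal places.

x=1: ŷ = 2.5 + 4.5·1 = 7; e = 7.4 − 7 = 0.4
x=2: ŷ = 2.5 + 4.5·2 = 11.5; e = 10.6 − 11.5 = -0.9
x=3: ŷ = 2.5 + 4.5·3 = 16; e = 15.4 − 16 = -0.6
x=4: ŷ = 2.5 + 4.5·4 = 20.5; e = 21 − 20.5 = 0.5
x=5: ŷ = 2.5 + 4.5·5 = 25; e = 26.9 − 25 = 1.9
x=6: ŷ = 2.5 + 4.5·6 = 29.5; e = 28.7 − 29.5 = -0.8
x=7: ŷ = 2.5 + 4.5·7 = 34; e = 33.5 − 34 = -0.5
SSE = 0.16 + 0.81 + 0.36 + 0.25 + 3.61 + 0.64 + 0.25 = 6.08
s = √(6.08/5) = √1.216 ≈ 1.103

s = 1.103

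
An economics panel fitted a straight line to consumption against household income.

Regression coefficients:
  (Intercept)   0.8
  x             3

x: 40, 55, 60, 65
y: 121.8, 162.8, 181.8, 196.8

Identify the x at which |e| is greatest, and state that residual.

x = 55, e = -3

x=40: ŷ = 0.8 + 3·40 = 120.8; e = 121.8 − 120.8 = 1
x=55: ŷ = 0.8 + 3·55 = 165.8; e = 162.8 − 165.8 = -3
x=60: ŷ = 0.8 + 3·60 = 180.8; e = 181.8 − 180.8 = 1
x=65: ŷ = 0.8 + 3·65 = 195.8; e = 196.8 − 195.8 = 1
Largest |e| is 3 at x = 55, residual -3.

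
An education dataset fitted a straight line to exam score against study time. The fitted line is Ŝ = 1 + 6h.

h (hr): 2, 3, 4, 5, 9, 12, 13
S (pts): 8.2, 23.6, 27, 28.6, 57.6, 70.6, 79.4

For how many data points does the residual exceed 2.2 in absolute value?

h=2: Ŝ = 1 + 6·2 = 13; e = 8.2 − 13 = -4.8
h=3: Ŝ = 1 + 6·3 = 19; e = 23.6 − 19 = 4.6
h=4: Ŝ = 1 + 6·4 = 25; e = 27 − 25 = 2
h=5: Ŝ = 1 + 6·5 = 31; e = 28.6 − 31 = -2.4
h=9: Ŝ = 1 + 6·9 = 55; e = 57.6 − 55 = 2.6
h=12: Ŝ = 1 + 6·12 = 73; e = 70.6 − 73 = -2.4
h=13: Ŝ = 1 + 6·13 = 79; e = 79.4 − 79 = 0.4
|e| > 2.2: h=2 (|e|=4.8), h=3 (|e|=4.6), h=5 (|e|=2.4), h=9 (|e|=2.6), h=12 (|e|=2.4) → 5

5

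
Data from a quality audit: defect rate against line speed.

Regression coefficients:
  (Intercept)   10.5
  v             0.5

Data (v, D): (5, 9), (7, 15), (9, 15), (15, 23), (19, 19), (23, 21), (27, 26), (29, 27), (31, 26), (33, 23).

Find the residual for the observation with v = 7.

r = 1

D̂ = 10.5 + 0.5·7 = 14
r = 15 − 14 = 1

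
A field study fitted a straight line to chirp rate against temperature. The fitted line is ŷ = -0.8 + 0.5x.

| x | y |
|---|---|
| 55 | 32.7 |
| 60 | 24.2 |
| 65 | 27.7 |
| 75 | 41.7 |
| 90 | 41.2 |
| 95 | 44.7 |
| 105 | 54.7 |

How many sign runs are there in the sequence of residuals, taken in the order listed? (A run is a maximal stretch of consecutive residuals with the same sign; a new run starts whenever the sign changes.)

5 runs

x=55: ŷ = -0.8 + 0.5·55 = 26.7; r = 32.7 − 26.7 = 6
x=60: ŷ = -0.8 + 0.5·60 = 29.2; r = 24.2 − 29.2 = -5
x=65: ŷ = -0.8 + 0.5·65 = 31.7; r = 27.7 − 31.7 = -4
x=75: ŷ = -0.8 + 0.5·75 = 36.7; r = 41.7 − 36.7 = 5
x=90: ŷ = -0.8 + 0.5·90 = 44.2; r = 41.2 − 44.2 = -3
x=95: ŷ = -0.8 + 0.5·95 = 46.7; r = 44.7 − 46.7 = -2
x=105: ŷ = -0.8 + 0.5·105 = 51.7; r = 54.7 − 51.7 = 3
Signs: + − − + − − +
Runs: +×1, −×2, +×1, −×2, +×1 → 5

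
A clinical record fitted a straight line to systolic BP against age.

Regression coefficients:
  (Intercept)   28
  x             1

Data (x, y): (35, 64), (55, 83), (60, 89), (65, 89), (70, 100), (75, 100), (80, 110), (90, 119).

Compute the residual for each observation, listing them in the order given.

1, 0, 1, -4, 2, -3, 2, 1

x=35: ŷ = 28 + 35 = 63; r = 64 − 63 = 1
x=55: ŷ = 28 + 55 = 83; r = 83 − 83 = 0
x=60: ŷ = 28 + 60 = 88; r = 89 − 88 = 1
x=65: ŷ = 28 + 65 = 93; r = 89 − 93 = -4
x=70: ŷ = 28 + 70 = 98; r = 100 − 98 = 2
x=75: ŷ = 28 + 75 = 103; r = 100 − 103 = -3
x=80: ŷ = 28 + 80 = 108; r = 110 − 108 = 2
x=90: ŷ = 28 + 90 = 118; r = 119 − 118 = 1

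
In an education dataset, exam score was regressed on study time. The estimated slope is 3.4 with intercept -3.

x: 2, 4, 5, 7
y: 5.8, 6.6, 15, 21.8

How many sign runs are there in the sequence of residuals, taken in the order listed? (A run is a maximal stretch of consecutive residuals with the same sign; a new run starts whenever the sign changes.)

3 runs

x=2: ŷ = -3 + 3.4·2 = 3.8; e = 5.8 − 3.8 = 2
x=4: ŷ = -3 + 3.4·4 = 10.6; e = 6.6 − 10.6 = -4
x=5: ŷ = -3 + 3.4·5 = 14; e = 15 − 14 = 1
x=7: ŷ = -3 + 3.4·7 = 20.8; e = 21.8 − 20.8 = 1
Signs: + − + +
Runs: +×1, −×1, +×2 → 3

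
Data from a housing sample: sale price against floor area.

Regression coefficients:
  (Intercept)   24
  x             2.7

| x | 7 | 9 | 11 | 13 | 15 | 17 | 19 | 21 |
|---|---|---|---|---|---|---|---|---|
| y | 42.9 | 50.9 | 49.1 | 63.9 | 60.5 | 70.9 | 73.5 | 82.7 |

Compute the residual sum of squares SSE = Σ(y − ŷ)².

x=7: ŷ = 24 + 2.7·7 = 42.9; r = 42.9 − 42.9 = 0
x=9: ŷ = 24 + 2.7·9 = 48.3; r = 50.9 − 48.3 = 2.6
x=11: ŷ = 24 + 2.7·11 = 53.7; r = 49.1 − 53.7 = -4.6
x=13: ŷ = 24 + 2.7·13 = 59.1; r = 63.9 − 59.1 = 4.8
x=15: ŷ = 24 + 2.7·15 = 64.5; r = 60.5 − 64.5 = -4
x=17: ŷ = 24 + 2.7·17 = 69.9; r = 70.9 − 69.9 = 1
x=19: ŷ = 24 + 2.7·19 = 75.3; r = 73.5 − 75.3 = -1.8
x=21: ŷ = 24 + 2.7·21 = 80.7; r = 82.7 − 80.7 = 2
SSE = 0 + 6.76 + 21.16 + 23.04 + 16 + 1 + 3.24 + 4 = 75.2

SSE = 75.2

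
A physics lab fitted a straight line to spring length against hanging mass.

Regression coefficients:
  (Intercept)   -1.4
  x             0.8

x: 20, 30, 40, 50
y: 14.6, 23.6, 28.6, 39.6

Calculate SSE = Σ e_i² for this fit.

SSE = 6

x=20: ŷ = -1.4 + 0.8·20 = 14.6; e = 14.6 − 14.6 = 0
x=30: ŷ = -1.4 + 0.8·30 = 22.6; e = 23.6 − 22.6 = 1
x=40: ŷ = -1.4 + 0.8·40 = 30.6; e = 28.6 − 30.6 = -2
x=50: ŷ = -1.4 + 0.8·50 = 38.6; e = 39.6 − 38.6 = 1
SSE = 0 + 1 + 4 + 1 = 6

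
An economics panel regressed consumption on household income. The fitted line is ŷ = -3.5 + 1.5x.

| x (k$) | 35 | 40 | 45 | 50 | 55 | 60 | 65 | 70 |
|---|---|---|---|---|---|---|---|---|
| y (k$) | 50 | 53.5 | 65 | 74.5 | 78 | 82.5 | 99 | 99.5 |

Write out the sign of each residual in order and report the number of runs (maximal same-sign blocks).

6 runs

x=35: ŷ = -3.5 + 1.5·35 = 49; e = 50 − 49 = 1
x=40: ŷ = -3.5 + 1.5·40 = 56.5; e = 53.5 − 56.5 = -3
x=45: ŷ = -3.5 + 1.5·45 = 64; e = 65 − 64 = 1
x=50: ŷ = -3.5 + 1.5·50 = 71.5; e = 74.5 − 71.5 = 3
x=55: ŷ = -3.5 + 1.5·55 = 79; e = 78 − 79 = -1
x=60: ŷ = -3.5 + 1.5·60 = 86.5; e = 82.5 − 86.5 = -4
x=65: ŷ = -3.5 + 1.5·65 = 94; e = 99 − 94 = 5
x=70: ŷ = -3.5 + 1.5·70 = 101.5; e = 99.5 − 101.5 = -2
Signs: + − + + − − + −
Runs: +×1, −×1, +×2, −×2, +×1, −×1 → 6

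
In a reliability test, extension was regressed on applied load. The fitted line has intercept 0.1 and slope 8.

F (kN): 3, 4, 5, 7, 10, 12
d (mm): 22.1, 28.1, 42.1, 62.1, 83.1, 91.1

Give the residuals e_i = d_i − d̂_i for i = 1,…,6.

-2, -4, 2, 6, 3, -5

F=3: d̂ = 0.1 + 8·3 = 24.1; e = 22.1 − 24.1 = -2
F=4: d̂ = 0.1 + 8·4 = 32.1; e = 28.1 − 32.1 = -4
F=5: d̂ = 0.1 + 8·5 = 40.1; e = 42.1 − 40.1 = 2
F=7: d̂ = 0.1 + 8·7 = 56.1; e = 62.1 − 56.1 = 6
F=10: d̂ = 0.1 + 8·10 = 80.1; e = 83.1 − 80.1 = 3
F=12: d̂ = 0.1 + 8·12 = 96.1; e = 91.1 − 96.1 = -5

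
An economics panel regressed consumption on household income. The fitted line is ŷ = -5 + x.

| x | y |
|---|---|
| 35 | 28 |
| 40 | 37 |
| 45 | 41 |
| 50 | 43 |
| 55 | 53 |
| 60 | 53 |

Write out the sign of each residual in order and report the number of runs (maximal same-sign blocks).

5 runs

x=35: ŷ = -5 + 35 = 30; r = 28 − 30 = -2
x=40: ŷ = -5 + 40 = 35; r = 37 − 35 = 2
x=45: ŷ = -5 + 45 = 40; r = 41 − 40 = 1
x=50: ŷ = -5 + 50 = 45; r = 43 − 45 = -2
x=55: ŷ = -5 + 55 = 50; r = 53 − 50 = 3
x=60: ŷ = -5 + 60 = 55; r = 53 − 55 = -2
Signs: − + + − + −
Runs: −×1, +×2, −×1, +×1, −×1 → 5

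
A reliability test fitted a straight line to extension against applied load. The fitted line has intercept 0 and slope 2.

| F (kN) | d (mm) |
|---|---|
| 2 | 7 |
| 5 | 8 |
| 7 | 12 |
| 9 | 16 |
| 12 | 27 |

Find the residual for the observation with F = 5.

d̂ = 2·5 = 10
e = 8 − 10 = -2

e = -2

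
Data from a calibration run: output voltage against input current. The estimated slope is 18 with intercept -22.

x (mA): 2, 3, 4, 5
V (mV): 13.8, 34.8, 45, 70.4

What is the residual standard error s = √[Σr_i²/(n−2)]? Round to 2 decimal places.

x=2: ŷ = -22 + 18·2 = 14; r = 13.8 − 14 = -0.2
x=3: ŷ = -22 + 18·3 = 32; r = 34.8 − 32 = 2.8
x=4: ŷ = -22 + 18·4 = 50; r = 45 − 50 = -5
x=5: ŷ = -22 + 18·5 = 68; r = 70.4 − 68 = 2.4
SSE = 0.04 + 7.84 + 25 + 5.76 = 38.64
s = √(38.64/2) = √19.32 ≈ 4.40

s = 4.40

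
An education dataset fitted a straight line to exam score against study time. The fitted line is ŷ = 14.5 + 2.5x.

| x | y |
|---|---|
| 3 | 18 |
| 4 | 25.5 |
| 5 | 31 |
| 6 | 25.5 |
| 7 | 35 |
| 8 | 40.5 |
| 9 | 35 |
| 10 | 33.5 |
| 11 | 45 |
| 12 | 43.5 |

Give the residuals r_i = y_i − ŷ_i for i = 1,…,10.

x=3: ŷ = 14.5 + 2.5·3 = 22; r = 18 − 22 = -4
x=4: ŷ = 14.5 + 2.5·4 = 24.5; r = 25.5 − 24.5 = 1
x=5: ŷ = 14.5 + 2.5·5 = 27; r = 31 − 27 = 4
x=6: ŷ = 14.5 + 2.5·6 = 29.5; r = 25.5 − 29.5 = -4
x=7: ŷ = 14.5 + 2.5·7 = 32; r = 35 − 32 = 3
x=8: ŷ = 14.5 + 2.5·8 = 34.5; r = 40.5 − 34.5 = 6
x=9: ŷ = 14.5 + 2.5·9 = 37; r = 35 − 37 = -2
x=10: ŷ = 14.5 + 2.5·10 = 39.5; r = 33.5 − 39.5 = -6
x=11: ŷ = 14.5 + 2.5·11 = 42; r = 45 − 42 = 3
x=12: ŷ = 14.5 + 2.5·12 = 44.5; r = 43.5 − 44.5 = -1

-4, 1, 4, -4, 3, 6, -2, -6, 3, -1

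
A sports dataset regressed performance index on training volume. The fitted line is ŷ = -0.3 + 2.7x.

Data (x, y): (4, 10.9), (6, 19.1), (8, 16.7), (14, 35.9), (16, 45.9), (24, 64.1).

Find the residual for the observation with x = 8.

ŷ = -0.3 + 2.7·8 = 21.3
e = 16.7 − 21.3 = -4.6

e = -4.6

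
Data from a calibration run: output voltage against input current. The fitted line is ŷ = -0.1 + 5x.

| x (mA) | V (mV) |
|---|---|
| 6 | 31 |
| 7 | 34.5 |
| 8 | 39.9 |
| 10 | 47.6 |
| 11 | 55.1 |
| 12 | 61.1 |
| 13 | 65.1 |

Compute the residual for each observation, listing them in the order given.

x=6: ŷ = -0.1 + 5·6 = 29.9; e = 31 − 29.9 = 1.1
x=7: ŷ = -0.1 + 5·7 = 34.9; e = 34.5 − 34.9 = -0.4
x=8: ŷ = -0.1 + 5·8 = 39.9; e = 39.9 − 39.9 = 0
x=10: ŷ = -0.1 + 5·10 = 49.9; e = 47.6 − 49.9 = -2.3
x=11: ŷ = -0.1 + 5·11 = 54.9; e = 55.1 − 54.9 = 0.2
x=12: ŷ = -0.1 + 5·12 = 59.9; e = 61.1 − 59.9 = 1.2
x=13: ŷ = -0.1 + 5·13 = 64.9; e = 65.1 − 64.9 = 0.2

1.1, -0.4, 0, -2.3, 0.2, 1.2, 0.2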